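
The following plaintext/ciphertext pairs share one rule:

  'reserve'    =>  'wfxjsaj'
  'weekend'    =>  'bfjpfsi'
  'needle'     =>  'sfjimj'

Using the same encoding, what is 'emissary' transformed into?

jnnxtfwz

A repeating key of period 3 is used — shifts +5, +1, +5 over and over.
On emissary: e+5=j, m+1=n, i+5=n, s+5=x, s+1=t, a+5=f, r+5=w, y+1=z.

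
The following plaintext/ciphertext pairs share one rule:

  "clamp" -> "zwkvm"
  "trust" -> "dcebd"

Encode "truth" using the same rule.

rdebd

Two steps: reverse the string, then apply a Caesar shift of +10.
For truth: reverse → hturt; then shift: h+10=r, t+10=d, u+10=e, r+10=b, t+10=d.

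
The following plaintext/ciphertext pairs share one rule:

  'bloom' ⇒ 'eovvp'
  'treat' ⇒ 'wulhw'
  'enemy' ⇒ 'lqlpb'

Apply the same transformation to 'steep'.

vwlls

The shift depends on letter class: consonant b→e is +3, but vowel o→v is +7. The rule splits by letter class: vowels +7, consonants +3.
For steep: s(cons)+3=v, t(cons)+3=w, e(vowel)+7=l, e(vowel)+7=l, p(cons)+3=s.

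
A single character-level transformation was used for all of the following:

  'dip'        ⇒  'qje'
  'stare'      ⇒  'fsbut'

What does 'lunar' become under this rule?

sbovm

The output letters match the input read backwards, each shifted +1: dip reversed is pid. The word is reversed, then every letter is shifted forward by 1.
For lunar: reverse → ranul; then shift: r+1=s, a+1=b, n+1=o, u+1=v, l+1=m.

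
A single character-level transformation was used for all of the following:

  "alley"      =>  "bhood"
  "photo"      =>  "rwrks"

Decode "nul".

irk

The output letters match the input read backwards, each shifted +3: alley reversed is yella. Two steps: reverse the string, then apply a Caesar shift of +3.
Undoing it on nul: shift back: n−3=k, u−3=r, l−3=i → kri; then reverse → irk.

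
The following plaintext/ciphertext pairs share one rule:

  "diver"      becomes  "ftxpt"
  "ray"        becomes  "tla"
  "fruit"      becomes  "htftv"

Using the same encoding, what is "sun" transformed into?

The shift depends on letter class: consonant d→f is +2, but vowel i→t is +11. Vowels shift forward by 11 and consonants shift forward by 2.
Applying it to sun: s(cons)+2=u, u(vowel)+11=f, n(cons)+2=p.

ufp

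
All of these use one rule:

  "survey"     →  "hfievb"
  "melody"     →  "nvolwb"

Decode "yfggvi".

Letters are reflected about the middle of the alphabet (position → 25−position): Atbash.
Reversing it on yfggvi: y↔b, f↔u, g↔t, g↔t, v↔e, i↔r.

butter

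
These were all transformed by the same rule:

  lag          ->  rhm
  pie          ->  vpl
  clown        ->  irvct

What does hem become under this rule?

nls

The rule splits by letter class: vowels +7, consonants +6.
On hem: h(cons)+6=n, e(vowel)+7=l, m(cons)+6=s.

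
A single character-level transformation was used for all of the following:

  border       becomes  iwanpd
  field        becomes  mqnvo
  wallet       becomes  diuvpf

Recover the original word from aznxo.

trend

In border: b→i is +7, o→w is +8, r→a is +9, d→n is +10 — the shift increases by 1 each position. The shift increases by 1 at each position, starting from +7: 7, 8, 9, ….
Decoding aznxo: a−7=t, z−8=r, n−9=e, x−10=n, o−11=d.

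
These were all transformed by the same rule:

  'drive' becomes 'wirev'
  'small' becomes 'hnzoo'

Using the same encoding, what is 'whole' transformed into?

dslov

This is the alphabet-reversal cipher (Atbash): a becomes z, b becomes y, etc.
On whole: w↔d, h↔s, o↔l, l↔o, e↔v.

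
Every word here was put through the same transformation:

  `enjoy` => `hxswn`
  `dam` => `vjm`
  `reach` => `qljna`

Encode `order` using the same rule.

The output letters match the input read backwards, each shifted +9: enjoy reversed is yojne. Read the word backwards and shift each letter +9.
On order: reverse → redro; then shift: r+9=a, e+9=n, d+9=m, r+9=a, o+9=x.

anmax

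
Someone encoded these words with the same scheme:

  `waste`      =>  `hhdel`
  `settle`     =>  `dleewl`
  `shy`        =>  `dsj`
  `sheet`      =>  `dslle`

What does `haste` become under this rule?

shdel

The shift depends on letter class: consonant w→h is +11, but vowel a→h is +7. Two shifts are in play — +7 for a/e/i/o/u, +11 for every other letter.
For haste: h(cons)+11=s, a(vowel)+7=h, s(cons)+11=d, t(cons)+11=e, e(vowel)+7=l.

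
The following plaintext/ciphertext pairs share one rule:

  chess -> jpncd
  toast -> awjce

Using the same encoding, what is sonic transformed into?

zwwsn

Letter i (0-indexed) is shifted by i+7, so successive shifts are 7, 8, 9, ….
On sonic: s+7=z, o+8=w, n+9=w, i+10=s, c+11=n.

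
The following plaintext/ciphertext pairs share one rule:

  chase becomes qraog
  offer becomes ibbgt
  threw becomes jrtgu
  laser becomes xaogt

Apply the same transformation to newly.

Treating letters as 0–25, the rule is x ↦ 21x + 0 (mod 26).
On newly: n(13)→21·13+0≡13=n; e(4)→21·4+0≡6=g; w(22)→21·22+0≡20=u; l(11)→21·11+0≡23=x; y(24)→21·24+0≡10=k (all mod 26).

nguxk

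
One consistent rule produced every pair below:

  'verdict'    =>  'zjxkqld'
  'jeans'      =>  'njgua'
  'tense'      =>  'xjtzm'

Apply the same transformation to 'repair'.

Letter i (0-indexed) is shifted by i+4, so successive shifts are 4, 5, 6, ….
Applying it to repair: r+4=v, e+5=j, p+6=v, a+7=h, i+8=q, r+9=a.

vjvhqa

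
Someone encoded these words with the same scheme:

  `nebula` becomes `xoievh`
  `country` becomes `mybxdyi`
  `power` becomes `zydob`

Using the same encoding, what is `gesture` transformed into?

Shifts by position in nebula: pos 0: n→x (+10), pos 1: e→o (+10), pos 2: b→i (+7), pos 3: u→e (+10), pos 4: l→v (+10), pos 5: a→h (+7) — repeating every 3. The shifts repeat in a cycle of length 3: positions 0,1,… shift by +10, +10, +7, then the pattern repeats.
On gesture: g+10=q, e+10=o, s+7=z, t+10=d, u+10=e, r+7=y, e+10=o.

qozdeyo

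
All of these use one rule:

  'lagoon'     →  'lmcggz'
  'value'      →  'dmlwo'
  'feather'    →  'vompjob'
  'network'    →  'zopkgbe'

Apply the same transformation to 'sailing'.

l(11)→l(11) and a(0)→m(12) fit y≡7x+12 (mod 26); the inverse of 7 mod 26 is 15. This is an affine cipher: with a=0,…,z=25, each position x becomes (7x+12) mod 26.
For sailing: s(18)→7·18+12≡8=i; a(0)→7·0+12≡12=m; i(8)→7·8+12≡16=q; l(11)→7·11+12≡11=l; i(8)→7·8+12≡16=q; n(13)→7·13+12≡25=z; g(6)→7·6+12≡2=c (all mod 26).

imqlqzc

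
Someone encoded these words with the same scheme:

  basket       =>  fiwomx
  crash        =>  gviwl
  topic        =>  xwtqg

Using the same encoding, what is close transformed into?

The shift depends on letter class: consonant b→f is +4, but vowel a→i is +8. Vowels shift forward by 8 and consonants shift forward by 4.
Applying it to close: c(cons)+4=g, l(cons)+4=p, o(vowel)+8=w, s(cons)+4=w, e(vowel)+8=m.

gpwwm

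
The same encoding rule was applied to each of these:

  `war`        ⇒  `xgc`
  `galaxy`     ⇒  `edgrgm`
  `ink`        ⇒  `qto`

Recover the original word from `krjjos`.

The output letters match the input read backwards, each shifted +6: war reversed is raw. Two steps: reverse the string, then apply a Caesar shift of +6.
Decoding krjjos: shift back: k−6=e, r−6=l, j−6=d, j−6=d, o−6=i, s−6=m → elddim; then reverse → middle.

middle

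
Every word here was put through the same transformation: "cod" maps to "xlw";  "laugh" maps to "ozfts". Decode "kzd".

paw

Each letter is replaced by its mirror in the alphabet: a↔z, b↔y, c↔x, and so on (the Atbash cipher).
Decoding kzd: k↔p, z↔a, d↔w.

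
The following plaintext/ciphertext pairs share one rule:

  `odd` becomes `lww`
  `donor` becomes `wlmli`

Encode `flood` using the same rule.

uollw

This is the alphabet-reversal cipher (Atbash): a becomes z, b becomes y, etc.
For flood: f↔u, l↔o, o↔l, o↔l, d↔w.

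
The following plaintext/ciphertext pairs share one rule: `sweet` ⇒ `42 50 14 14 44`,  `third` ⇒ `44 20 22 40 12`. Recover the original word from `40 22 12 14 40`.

s(#19)→42 and w(#23)→50: differences scale by 2, so n = 2·pos + 4. The formula is n = 2×(alphabet index, a=1) + 4.
Undoing it on 40 22 12 14 40: 40→(40−4)÷2=18=r, 22→(22−4)÷2=9=i, 12→(12−4)÷2=4=d, 14→(14−4)÷2=5=e, 40→(40−4)÷2=18=r.

rider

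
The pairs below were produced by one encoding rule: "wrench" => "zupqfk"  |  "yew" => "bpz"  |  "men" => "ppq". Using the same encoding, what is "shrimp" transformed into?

The shift depends on letter class: consonant w→z is +3, but vowel e→p is +11. The rule splits by letter class: vowels +11, consonants +3.
On shrimp: s(cons)+3=v, h(cons)+3=k, r(cons)+3=u, i(vowel)+11=t, m(cons)+3=p, p(cons)+3=s.

vkutps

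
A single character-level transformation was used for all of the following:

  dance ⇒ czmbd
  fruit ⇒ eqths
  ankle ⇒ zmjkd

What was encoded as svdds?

It's a constant shift of +25 (ROT25).
Decoding svdds: s−25=t, v−25=w, d−25=e, d−25=e, s−25=t.

tweet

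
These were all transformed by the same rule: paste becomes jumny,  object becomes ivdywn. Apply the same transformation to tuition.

nocncih

Compare letters: p→j is +20, a→u is +20, s→m is +20 — a constant shift. Each letter is shifted forward by 20 in the alphabet (a Caesar shift of +20).
Applying it to tuition: t+20=n, u+20=o, i+20=c, t+20=n, i+20=c, o+20=i, n+20=h.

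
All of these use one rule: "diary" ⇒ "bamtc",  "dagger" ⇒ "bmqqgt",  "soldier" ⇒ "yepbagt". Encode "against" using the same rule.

mqmazyd

d(3)→b(1) and i(8)→a(0) fit y≡5x+12 (mod 26); the inverse of 5 mod 26 is 21. Each letter's alphabet position (a=0..z=25) is mapped through 5·x+12 mod 26 — an affine cipher.
On against: a(0)→5·0+12≡12=m; g(6)→5·6+12≡16=q; a(0)→5·0+12≡12=m; i(8)→5·8+12≡0=a; n(13)→5·13+12≡25=z; s(18)→5·18+12≡24=y; t(19)→5·19+12≡3=d (all mod 26).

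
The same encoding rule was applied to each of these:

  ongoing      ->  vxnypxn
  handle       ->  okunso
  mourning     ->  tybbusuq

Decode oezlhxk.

Shifts by position in ongoing: pos 0: o→v (+7), pos 1: n→x (+10), pos 2: g→n (+7), pos 3: o→y (+10) — repeating every 2. The shifts repeat in a cycle of length 2: positions 0,1,… shift by +7, +10, then the pattern repeats.
Decoding oezlhxk: o−7=h, e−10=u, z−7=s, l−10=b, h−7=a, x−10=n, k−7=d.

husband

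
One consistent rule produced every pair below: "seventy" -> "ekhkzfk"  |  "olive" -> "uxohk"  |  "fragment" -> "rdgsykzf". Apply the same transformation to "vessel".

Vowels shift forward by 6 and consonants shift forward by 12.
For vessel: v(cons)+12=h, e(vowel)+6=k, s(cons)+12=e, s(cons)+12=e, e(vowel)+6=k, l(cons)+12=x.

hkeekx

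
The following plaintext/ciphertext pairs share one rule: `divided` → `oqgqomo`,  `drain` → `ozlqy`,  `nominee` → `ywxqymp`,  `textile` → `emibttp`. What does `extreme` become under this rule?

pfezpup

A repeating key of period 2 is used — shifts +11, +8 over and over.
On extreme: e+11=p, x+8=f, t+11=e, r+8=z, e+11=p, m+8=u, e+11=p.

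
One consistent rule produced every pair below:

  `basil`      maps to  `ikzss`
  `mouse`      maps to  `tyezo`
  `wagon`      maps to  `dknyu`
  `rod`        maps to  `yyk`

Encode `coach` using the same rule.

jykjo

Vowels shift forward by 10 and consonants shift forward by 7.
On coach: c(cons)+7=j, o(vowel)+10=y, a(vowel)+10=k, c(cons)+7=j, h(cons)+7=o.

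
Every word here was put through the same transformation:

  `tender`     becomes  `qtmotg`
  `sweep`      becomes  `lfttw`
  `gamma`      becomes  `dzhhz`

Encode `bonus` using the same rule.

t(19)→q(16) and e(4)→t(19) fit y≡5x+25 (mod 26); the inverse of 5 mod 26 is 21. Each letter's alphabet position (a=0..z=25) is mapped through 5·x+25 mod 26 — an affine cipher.
On bonus: b(1)→5·1+25≡4=e; o(14)→5·14+25≡17=r; n(13)→5·13+25≡12=m; u(20)→5·20+25≡21=v; s(18)→5·18+25≡11=l (all mod 26).

ermvl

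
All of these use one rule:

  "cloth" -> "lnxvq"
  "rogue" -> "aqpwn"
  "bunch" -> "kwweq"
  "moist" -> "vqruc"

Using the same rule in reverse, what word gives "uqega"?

lover

The shifts repeat in a cycle of length 2: positions 0,1,… shift by +9, +2, then the pattern repeats.
Undoing it on uqega: u−9=l, q−2=o, e−9=v, g−2=e, a−9=r.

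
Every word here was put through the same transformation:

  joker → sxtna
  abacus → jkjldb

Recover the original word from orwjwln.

Compare letters: j→s is +9, o→x is +9, k→t is +9 — a constant shift. This is a Caesar cipher with shift 9.
Undoing it on orwjwln: o−9=f, r−9=i, w−9=n, j−9=a, w−9=n, l−9=c, n−9=e.

finance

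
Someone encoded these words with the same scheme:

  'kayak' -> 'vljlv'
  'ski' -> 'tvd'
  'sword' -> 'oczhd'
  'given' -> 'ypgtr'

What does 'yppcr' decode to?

The output letters match the input read backwards, each shifted +11: kayak reversed is kayak. Read the word backwards and shift each letter +11.
Reversing it on yppcr: shift back: y−11=n, p−11=e, p−11=e, c−11=r, r−11=g → neerg; then reverse → green.

green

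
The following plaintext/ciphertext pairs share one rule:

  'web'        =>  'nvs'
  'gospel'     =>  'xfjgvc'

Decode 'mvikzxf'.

Compare letters: w→n is +17, e→v is +17, b→s is +17 — a constant shift. It's a constant shift of +17 (ROT17).
Reversing it on mvikzxf: m−17=v, v−17=e, i−17=r, k−17=t, z−17=i, x−17=g, f−17=o.

vertigo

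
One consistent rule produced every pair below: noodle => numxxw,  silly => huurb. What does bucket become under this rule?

cntldk

Two steps: reverse the string, then apply a Caesar shift of +9.
For bucket: reverse → tekcub; then shift: t+9=c, e+9=n, k+9=t, c+9=l, u+9=d, b+9=k.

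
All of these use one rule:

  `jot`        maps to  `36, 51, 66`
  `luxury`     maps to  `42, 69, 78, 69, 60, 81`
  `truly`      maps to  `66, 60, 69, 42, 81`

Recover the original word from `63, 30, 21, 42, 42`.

Each letter becomes 3×(its alphabet position, a=1..z=26) + 6.
Reversing it on 63, 30, 21, 42, 42: 63→(63−6)÷3=19=s, 30→(30−6)÷3=8=h, 21→(21−6)÷3=5=e, 42→(42−6)÷3=12=l, 42→(42−6)÷3=12=l.

shell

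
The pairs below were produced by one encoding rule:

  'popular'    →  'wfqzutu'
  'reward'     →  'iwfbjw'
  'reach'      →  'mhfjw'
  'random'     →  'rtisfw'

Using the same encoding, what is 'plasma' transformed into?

frxfqu

The output letters match the input read backwards, each shifted +5: popular reversed is ralupop. Two steps: reverse the string, then apply a Caesar shift of +5.
On plasma: reverse → amsalp; then shift: a+5=f, m+5=r, s+5=x, a+5=f, l+5=q, p+5=u.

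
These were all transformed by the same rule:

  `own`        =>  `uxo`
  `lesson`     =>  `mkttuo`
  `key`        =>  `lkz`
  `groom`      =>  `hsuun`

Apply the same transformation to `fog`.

The shift depends on letter class: consonant w→x is +1, but vowel o→u is +6. Vowels shift forward by 6 and consonants shift forward by 1.
Applying it to fog: f(cons)+1=g, o(vowel)+6=u, g(cons)+1=h.

guh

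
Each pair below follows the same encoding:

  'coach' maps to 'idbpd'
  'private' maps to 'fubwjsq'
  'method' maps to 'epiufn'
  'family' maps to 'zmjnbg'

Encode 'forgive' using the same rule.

The output letters match the input read backwards, each shifted +1: coach reversed is hcaoc. Read the word backwards and shift each letter +1.
For forgive: reverse → evigrof; then shift: e+1=f, v+1=w, i+1=j, g+1=h, r+1=s, o+1=p, f+1=g.

fwjhspg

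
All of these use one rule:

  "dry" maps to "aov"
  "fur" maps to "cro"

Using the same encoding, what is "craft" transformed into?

zoxcq

It's a constant shift of +23 (ROT23).
On craft: c+23=z, r+23=o, a+23=x, f+23=c, t+23=q.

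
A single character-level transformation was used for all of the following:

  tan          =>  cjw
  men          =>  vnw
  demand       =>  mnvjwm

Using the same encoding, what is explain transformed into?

ngyujrw

Compare letters: t→c is +9, a→j is +9, n→w is +9 — a constant shift. Every letter moves 9 places later in the alphabet, wrapping around z→a.
For explain: e+9=n, x+9=g, p+9=y, l+9=u, a+9=j, i+9=r, n+9=w.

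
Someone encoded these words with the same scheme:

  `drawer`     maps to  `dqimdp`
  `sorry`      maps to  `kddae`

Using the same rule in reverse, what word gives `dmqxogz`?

nuclear

The output letters match the input read backwards, each shifted +12: drawer reversed is reward. Read the word backwards and shift each letter +12.
Decoding dmqxogz: shift back: d−12=r, m−12=a, q−12=e, x−12=l, o−12=c, g−12=u, z−12=n → raelcun; then reverse → nuclear.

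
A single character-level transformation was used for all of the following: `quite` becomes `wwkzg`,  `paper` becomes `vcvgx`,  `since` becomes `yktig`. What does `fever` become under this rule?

The rule splits by letter class: vowels +2, consonants +6.
Applying it to fever: f(cons)+6=l, e(vowel)+2=g, v(cons)+6=b, e(vowel)+2=g, r(cons)+6=x.

lgbgx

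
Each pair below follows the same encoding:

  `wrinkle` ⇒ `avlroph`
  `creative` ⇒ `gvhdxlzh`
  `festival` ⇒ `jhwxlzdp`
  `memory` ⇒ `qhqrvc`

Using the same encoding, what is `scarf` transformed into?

wgdvj

The shift depends on letter class: consonant w→a is +4, but vowel i→l is +3. Two shifts are in play — +3 for a/e/i/o/u, +4 for every other letter.
Applying it to scarf: s(cons)+4=w, c(cons)+4=g, a(vowel)+3=d, r(cons)+4=v, f(cons)+4=j.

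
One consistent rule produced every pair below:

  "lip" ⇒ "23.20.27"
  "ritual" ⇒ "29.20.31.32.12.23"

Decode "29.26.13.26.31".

robot

The number is (letter's place in the alphabet, a=1) + 11.
Undoing it on 29.26.13.26.31: 29→(29−11)÷1=18=r, 26→(26−11)÷1=15=o, 13→(13−11)÷1=2=b, 26→(26−11)÷1=15=o, 31→(31−11)÷1=20=t.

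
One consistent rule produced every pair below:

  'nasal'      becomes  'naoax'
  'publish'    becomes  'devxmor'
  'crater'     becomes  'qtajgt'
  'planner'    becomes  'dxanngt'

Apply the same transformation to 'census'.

n(13)→n(13) and a(0)→a(0) fit y≡21x+0 (mod 26); the inverse of 21 mod 26 is 5. Treating letters as 0–25, the rule is x ↦ 21x + 0 (mod 26).
Applying it to census: c(2)→21·2+0≡16=q; e(4)→21·4+0≡6=g; n(13)→21·13+0≡13=n; s(18)→21·18+0≡14=o; u(20)→21·20+0≡4=e; s(18)→21·18+0≡14=o (all mod 26).

qgnoeo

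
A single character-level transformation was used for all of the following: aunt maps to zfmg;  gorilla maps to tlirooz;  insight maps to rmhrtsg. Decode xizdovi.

Each pair mirrors across the alphabet (a↔z, u↔f, n↔m): positions sum to 25. Each letter is replaced by its mirror in the alphabet: a↔z, b↔y, c↔x, and so on (the Atbash cipher).
Decoding xizdovi: x↔c, i↔r, z↔a, d↔w, o↔l, v↔e, i↔r.

crawler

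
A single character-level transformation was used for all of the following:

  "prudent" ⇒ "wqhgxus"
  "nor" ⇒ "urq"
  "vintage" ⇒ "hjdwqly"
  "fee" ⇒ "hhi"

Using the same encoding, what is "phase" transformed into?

The output letters match the input read backwards, each shifted +3: prudent reversed is tnedurp. Read the word backwards and shift each letter +3.
On phase: reverse → esahp; then shift: e+3=h, s+3=v, a+3=d, h+3=k, p+3=s.

hvdks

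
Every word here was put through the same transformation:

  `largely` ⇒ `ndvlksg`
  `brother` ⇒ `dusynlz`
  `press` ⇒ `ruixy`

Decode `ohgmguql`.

mechanic

In largely: l→n is +2, a→d is +3, r→v is +4, g→l is +5 — the shift increases by 1 each position. Each letter shifts forward by (position + 2), i.e. 2, 3, 4, … — the shift grows by one for each successive letter.
Undoing it on ohgmguql: o−2=m, h−3=e, g−4=c, m−5=h, g−6=a, u−7=n, q−8=i, l−9=c.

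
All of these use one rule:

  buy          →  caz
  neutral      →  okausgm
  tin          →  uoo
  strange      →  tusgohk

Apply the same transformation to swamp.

The shift depends on letter class: consonant b→c is +1, but vowel u→a is +6. The rule splits by letter class: vowels +6, consonants +1.
On swamp: s(cons)+1=t, w(cons)+1=x, a(vowel)+6=g, m(cons)+1=n, p(cons)+1=q.

txgnq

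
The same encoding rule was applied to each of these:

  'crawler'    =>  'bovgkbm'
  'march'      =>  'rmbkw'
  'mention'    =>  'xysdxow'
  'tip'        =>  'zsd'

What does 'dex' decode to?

nut

The output letters match the input read backwards, each shifted +10: crawler reversed is relwarc. The word is reversed, then every letter is shifted forward by 10.
Decoding dex: shift back: d−10=t, e−10=u, x−10=n → tun; then reverse → nut.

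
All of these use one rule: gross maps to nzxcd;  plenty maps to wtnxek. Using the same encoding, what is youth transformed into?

fwdds

In gross: g→n is +7, r→z is +8, o→x is +9, s→c is +10 — the shift increases by 1 each position. The shift increases by 1 at each position, starting from +7: 7, 8, 9, ….
On youth: y+7=f, o+8=w, u+9=d, t+10=d, h+11=s.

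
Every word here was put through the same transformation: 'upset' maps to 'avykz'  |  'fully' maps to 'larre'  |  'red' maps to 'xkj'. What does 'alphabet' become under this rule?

grvnghkz

Compare letters: u→a is +6, p→v is +6, s→y is +6 — a constant shift. This is a Caesar cipher with shift 6.
On alphabet: a+6=g, l+6=r, p+6=v, h+6=n, a+6=g, b+6=h, e+6=k, t+6=z.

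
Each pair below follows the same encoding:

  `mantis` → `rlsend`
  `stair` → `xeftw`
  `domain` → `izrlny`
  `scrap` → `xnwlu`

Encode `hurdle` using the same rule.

mfwoqp

Shifts by position in mantis: pos 0: m→r (+5), pos 1: a→l (+11), pos 2: n→s (+5), pos 3: t→e (+11) — repeating every 2. The shifts repeat in a cycle of length 2: positions 0,1,… shift by +5, +11, then the pattern repeats.
Applying it to hurdle: h+5=m, u+11=f, r+5=w, d+11=o, l+5=q, e+11=p.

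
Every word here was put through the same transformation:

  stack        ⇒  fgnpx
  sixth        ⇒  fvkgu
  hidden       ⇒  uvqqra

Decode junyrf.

whales

Compare letters: s→f is +13, t→g is +13, a→n is +13 — a constant shift. Every letter moves 13 places later in the alphabet, wrapping around z→a.
Undoing it on junyrf: j−13=w, u−13=h, n−13=a, y−13=l, r−13=e, f−13=s.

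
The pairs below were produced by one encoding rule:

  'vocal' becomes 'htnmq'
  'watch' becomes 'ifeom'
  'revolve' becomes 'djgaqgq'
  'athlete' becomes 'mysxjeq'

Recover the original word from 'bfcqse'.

parent

Shifts by position in vocal: pos 0: v→h (+12), pos 1: o→t (+5), pos 2: c→n (+11), pos 3: a→m (+12), pos 4: l→q (+5) — repeating every 3. It's a Vigenère-style cipher with numeric key [12,5,11]: position i shifts by key[i mod 3].
Reversing it on bfcqse: b−12=p, f−5=a, c−11=r, q−12=e, s−5=n, e−11=t.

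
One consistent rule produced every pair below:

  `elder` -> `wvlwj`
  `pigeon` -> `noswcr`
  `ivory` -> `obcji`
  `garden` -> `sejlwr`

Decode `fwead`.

teach

e(4)→w(22) and l(11)→v(21) fit y≡11x+4 (mod 26); the inverse of 11 mod 26 is 19. Each letter's alphabet position (a=0..z=25) is mapped through 11·x+4 mod 26 — an affine cipher.
Decoding fwead: f(5)→19·(5−4)≡19=t; w(22)→19·(22−4)≡4=e; e(4)→19·(4−4)≡0=a; a(0)→19·(0−4)≡2=c; d(3)→19·(3−4)≡7=h (all mod 26).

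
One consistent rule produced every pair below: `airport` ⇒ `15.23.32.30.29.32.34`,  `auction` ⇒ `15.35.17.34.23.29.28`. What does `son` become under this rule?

a is letter #1 and maps to 15: an offset of 14. Letters become their 1-based position plus 14 (so a→15, b→16, …).
For son: s=19→33, o=15→29, n=14→28.

33.29.28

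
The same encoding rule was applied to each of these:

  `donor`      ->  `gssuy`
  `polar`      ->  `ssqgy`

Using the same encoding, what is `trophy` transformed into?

wvtvog

In donor: d→g is +3, o→s is +4, n→s is +5, o→u is +6 — the shift increases by 1 each position. Each letter shifts forward by (position + 3), i.e. 3, 4, 5, … — the shift grows by one for each successive letter.
For trophy: t+3=w, r+4=v, o+5=t, p+6=v, h+7=o, y+8=g.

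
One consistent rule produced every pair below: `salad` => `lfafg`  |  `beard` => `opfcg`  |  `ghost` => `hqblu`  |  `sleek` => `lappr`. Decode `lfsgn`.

s(18)→l(11) and a(0)→f(5) fit y≡9x+5 (mod 26); the inverse of 9 mod 26 is 3. Treating letters as 0–25, the rule is x ↦ 9x + 5 (mod 26).
Undoing it on lfsgn: l(11)→3·(11−5)≡18=s; f(5)→3·(5−5)≡0=a; s(18)→3·(18−5)≡13=n; g(6)→3·(6−5)≡3=d; n(13)→3·(13−5)≡24=y (all mod 26).

sandy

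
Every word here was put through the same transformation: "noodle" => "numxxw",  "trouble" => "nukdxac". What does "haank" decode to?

berry

Two steps: reverse the string, then apply a Caesar shift of +9.
Reversing it on haank: shift back: h−9=y, a−9=r, a−9=r, n−9=e, k−9=b → yrreb; then reverse → berry.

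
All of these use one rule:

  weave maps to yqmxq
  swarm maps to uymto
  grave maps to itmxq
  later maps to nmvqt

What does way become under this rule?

The shift depends on letter class: consonant w→y is +2, but vowel e→q is +12. Vowels shift forward by 12 and consonants shift forward by 2.
Applying it to way: w(cons)+2=y, a(vowel)+12=m, y(cons)+2=a.

yma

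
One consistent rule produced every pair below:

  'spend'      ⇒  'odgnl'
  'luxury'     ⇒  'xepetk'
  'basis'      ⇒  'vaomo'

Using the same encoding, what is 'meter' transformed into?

Each letter's alphabet position (a=0..z=25) is mapped through 21·x+0 mod 26 — an affine cipher.
On meter: m(12)→21·12+0≡18=s; e(4)→21·4+0≡6=g; t(19)→21·19+0≡9=j; e(4)→21·4+0≡6=g; r(17)→21·17+0≡19=t (all mod 26).

sgjgt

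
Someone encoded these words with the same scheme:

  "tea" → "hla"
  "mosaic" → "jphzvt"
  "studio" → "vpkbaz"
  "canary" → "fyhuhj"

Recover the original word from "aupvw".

The output letters match the input read backwards, each shifted +7: tea reversed is aet. Read the word backwards and shift each letter +7.
Undoing it on aupvw: shift back: a−7=t, u−7=n, p−7=i, v−7=o, w−7=p → tniop; then reverse → point.

point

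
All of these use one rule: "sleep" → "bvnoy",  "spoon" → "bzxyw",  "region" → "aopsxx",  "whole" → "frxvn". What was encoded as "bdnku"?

Shifts by position in sleep: pos 0: s→b (+9), pos 1: l→v (+10), pos 2: e→n (+9), pos 3: e→o (+10) — repeating every 2. It's a Vigenère-style cipher with numeric key [9,10]: position i shifts by key[i mod 2].
Undoing it on bdnku: b−9=s, d−10=t, n−9=e, k−10=a, u−9=l.

steal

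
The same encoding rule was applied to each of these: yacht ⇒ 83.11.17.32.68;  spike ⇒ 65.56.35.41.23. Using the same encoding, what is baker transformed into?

y(#25)→83 and a(#1)→11: differences scale by 3, so n = 3·pos + 8. The formula is n = 3×(alphabet index, a=1) + 8.
Applying it to baker: b=2→14, a=1→11, k=11→41, e=5→23, r=18→62.

14.11.41.23.62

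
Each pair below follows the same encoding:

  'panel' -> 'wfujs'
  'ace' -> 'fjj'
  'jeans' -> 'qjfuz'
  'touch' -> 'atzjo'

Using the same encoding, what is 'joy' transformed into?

The shift depends on letter class: consonant p→w is +7, but vowel a→f is +5. The rule splits by letter class: vowels +5, consonants +7.
On joy: j(cons)+7=q, o(vowel)+5=t, y(cons)+7=f.

qtf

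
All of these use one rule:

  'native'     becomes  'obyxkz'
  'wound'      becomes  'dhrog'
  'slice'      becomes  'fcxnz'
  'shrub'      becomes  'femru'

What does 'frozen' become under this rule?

smhizo

n(13)→o(14) and a(0)→b(1) fit y≡19x+1 (mod 26); the inverse of 19 mod 26 is 11. Treating letters as 0–25, the rule is x ↦ 19x + 1 (mod 26).
For frozen: f(5)→19·5+1≡18=s; r(17)→19·17+1≡12=m; o(14)→19·14+1≡7=h; z(25)→19·25+1≡8=i; e(4)→19·4+1≡25=z; n(13)→19·13+1≡14=o (all mod 26).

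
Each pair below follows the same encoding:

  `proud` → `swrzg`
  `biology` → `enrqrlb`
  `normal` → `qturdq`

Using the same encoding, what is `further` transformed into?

izuykju

Shifts by position in proud: pos 0: p→s (+3), pos 1: r→w (+5), pos 2: o→r (+3), pos 3: u→z (+5) — repeating every 2. The shifts repeat in a cycle of length 2: positions 0,1,… shift by +3, +5, then the pattern repeats.
Applying it to further: f+3=i, u+5=z, r+3=u, t+5=y, h+3=k, e+5=j, r+3=u.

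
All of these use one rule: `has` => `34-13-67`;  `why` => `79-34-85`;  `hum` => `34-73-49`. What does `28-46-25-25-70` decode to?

fleet

h(#8)→34 and a(#1)→13: differences scale by 3, so n = 3·pos + 10. Each letter becomes 3×(its alphabet position, a=1..z=26) + 10.
Undoing it on 28-46-25-25-70: 28→(28−10)÷3=6=f, 46→(46−10)÷3=12=l, 25→(25−10)÷3=5=e, 25→(25−10)÷3=5=e, 70→(70−10)÷3=20=t.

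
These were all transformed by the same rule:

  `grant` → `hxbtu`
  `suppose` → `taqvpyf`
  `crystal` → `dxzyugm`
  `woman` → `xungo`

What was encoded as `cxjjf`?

bride

Shifts by position in grant: pos 0: g→h (+1), pos 1: r→x (+6), pos 2: a→b (+1), pos 3: n→t (+6) — repeating every 2. It's a Vigenère-style cipher with numeric key [1,6]: position i shifts by key[i mod 2].
Reversing it on cxjjf: c−1=b, x−6=r, j−1=i, j−6=d, f−1=e.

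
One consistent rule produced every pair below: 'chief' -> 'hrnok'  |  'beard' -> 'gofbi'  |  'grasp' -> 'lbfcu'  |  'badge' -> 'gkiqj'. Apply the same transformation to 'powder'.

uybnjb

Shifts by position in chief: pos 0: c→h (+5), pos 1: h→r (+10), pos 2: i→n (+5), pos 3: e→o (+10) — repeating every 2. A repeating key of period 2 is used — shifts +5, +10 over and over.
For powder: p+5=u, o+10=y, w+5=b, d+10=n, e+5=j, r+10=b.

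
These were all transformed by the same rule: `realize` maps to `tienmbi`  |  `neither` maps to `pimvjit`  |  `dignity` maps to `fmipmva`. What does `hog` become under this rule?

jsi

The shift depends on letter class: consonant r→t is +2, but vowel e→i is +4. Two shifts are in play — +4 for a/e/i/o/u, +2 for every other letter.
On hog: h(cons)+2=j, o(vowel)+4=s, g(cons)+2=i.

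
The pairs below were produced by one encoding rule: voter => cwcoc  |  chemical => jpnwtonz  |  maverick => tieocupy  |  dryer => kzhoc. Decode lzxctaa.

erosion

In voter: v→c is +7, o→w is +8, t→c is +9, e→o is +10 — the shift increases by 1 each position. Letter i (0-indexed) is shifted by i+7, so successive shifts are 7, 8, 9, ….
Undoing it on lzxctaa: l−7=e, z−8=r, x−9=o, c−10=s, t−11=i, a−12=o, a−13=n.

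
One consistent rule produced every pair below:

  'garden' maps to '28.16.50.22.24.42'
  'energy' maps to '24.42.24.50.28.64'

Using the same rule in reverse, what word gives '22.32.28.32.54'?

digit

Each letter becomes 2×(its alphabet position, a=1..z=26) + 14.
Reversing it on 22.32.28.32.54: 22→(22−14)÷2=4=d, 32→(32−14)÷2=9=i, 28→(28−14)÷2=7=g, 32→(32−14)÷2=9=i, 54→(54−14)÷2=20=t.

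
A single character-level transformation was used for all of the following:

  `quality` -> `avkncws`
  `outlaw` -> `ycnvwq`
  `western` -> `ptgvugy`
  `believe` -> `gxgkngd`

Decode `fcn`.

The output letters match the input read backwards, each shifted +2: quality reversed is ytilauq. Read the word backwards and shift each letter +2.
Reversing it on fcn: shift back: f−2=d, c−2=a, n−2=l → dal; then reverse → lad.

lad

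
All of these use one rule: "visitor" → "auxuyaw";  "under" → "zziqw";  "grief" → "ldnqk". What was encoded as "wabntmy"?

rowboat

Shifts by position in visitor: pos 0: v→a (+5), pos 1: i→u (+12), pos 2: s→x (+5), pos 3: i→u (+12) — repeating every 2. The shifts repeat in a cycle of length 2: positions 0,1,… shift by +5, +12, then the pattern repeats.
Undoing it on wabntmy: w−5=r, a−12=o, b−5=w, n−12=b, t−5=o, m−12=a, y−5=t.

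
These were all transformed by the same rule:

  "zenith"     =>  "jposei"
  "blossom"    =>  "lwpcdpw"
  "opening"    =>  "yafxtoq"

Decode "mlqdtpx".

Shifts by position in zenith: pos 0: z→j (+10), pos 1: e→p (+11), pos 2: n→o (+1), pos 3: i→s (+10), pos 4: t→e (+11), pos 5: h→i (+1) — repeating every 3. It's a Vigenère-style cipher with numeric key [10,11,1]: position i shifts by key[i mod 3].
Undoing it on mlqdtpx: m−10=c, l−11=a, q−1=p, d−10=t, t−11=i, p−1=o, x−10=n.

caption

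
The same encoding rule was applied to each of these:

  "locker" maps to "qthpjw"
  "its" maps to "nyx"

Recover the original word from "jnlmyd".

eighty

Each letter is shifted forward by 5 in the alphabet (a Caesar shift of +5).
Decoding jnlmyd: j−5=e, n−5=i, l−5=g, m−5=h, y−5=t, d−5=y.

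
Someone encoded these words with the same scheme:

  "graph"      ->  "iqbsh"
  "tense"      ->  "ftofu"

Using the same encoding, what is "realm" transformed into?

The output letters match the input read backwards, each shifted +1: graph reversed is hparg. Two steps: reverse the string, then apply a Caesar shift of +1.
On realm: reverse → mlaer; then shift: m+1=n, l+1=m, a+1=b, e+1=f, r+1=s.

nmbfs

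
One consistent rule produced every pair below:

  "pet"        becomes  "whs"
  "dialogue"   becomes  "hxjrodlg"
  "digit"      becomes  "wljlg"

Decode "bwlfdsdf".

The word is reversed, then every letter is shifted forward by 3.
Reversing it on bwlfdsdf: shift back: b−3=y, w−3=t, l−3=i, f−3=c, d−3=a, s−3=p, d−3=a, f−3=c → yticapac; then reverse → capacity.

capacity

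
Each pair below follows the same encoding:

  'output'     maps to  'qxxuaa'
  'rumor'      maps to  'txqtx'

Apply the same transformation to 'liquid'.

nluzok

In output: o→q is +2, u→x is +3, t→x is +4, p→u is +5 — the shift increases by 1 each position. The shift increases by 1 at each position, starting from +2: 2, 3, 4, ….
For liquid: l+2=n, i+3=l, q+4=u, u+5=z, i+6=o, d+7=k.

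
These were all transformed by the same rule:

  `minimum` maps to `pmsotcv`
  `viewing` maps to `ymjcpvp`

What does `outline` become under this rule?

In minimum: m→p is +3, i→m is +4, n→s is +5, i→o is +6 — the shift increases by 1 each position. Each letter shifts forward by (position + 3), i.e. 3, 4, 5, … — the shift grows by one for each successive letter.
Applying it to outline: o+3=r, u+4=y, t+5=y, l+6=r, i+7=p, n+8=v, e+9=n.

ryyrpvn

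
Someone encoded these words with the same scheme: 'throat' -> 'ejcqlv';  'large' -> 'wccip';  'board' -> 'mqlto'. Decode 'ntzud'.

cross

Shifts by position in throat: pos 0: t→e (+11), pos 1: h→j (+2), pos 2: r→c (+11), pos 3: o→q (+2) — repeating every 2. It's a Vigenère-style cipher with numeric key [11,2]: position i shifts by key[i mod 2].
Decoding ntzud: n−11=c, t−2=r, z−11=o, u−2=s, d−11=s.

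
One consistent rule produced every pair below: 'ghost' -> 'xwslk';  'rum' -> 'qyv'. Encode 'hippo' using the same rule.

The output letters match the input read backwards, each shifted +4: ghost reversed is tsohg. The word is reversed, then every letter is shifted forward by 4.
Applying it to hippo: reverse → oppih; then shift: o+4=s, p+4=t, p+4=t, i+4=m, h+4=l.

sttml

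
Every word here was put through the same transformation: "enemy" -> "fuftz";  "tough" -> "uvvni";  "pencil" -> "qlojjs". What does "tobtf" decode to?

Shifts by position in enemy: pos 0: e→f (+1), pos 1: n→u (+7), pos 2: e→f (+1), pos 3: m→t (+7) — repeating every 2. A repeating key of period 2 is used — shifts +1, +7 over and over.
Reversing it on tobtf: t−1=s, o−7=h, b−1=a, t−7=m, f−1=e.

shame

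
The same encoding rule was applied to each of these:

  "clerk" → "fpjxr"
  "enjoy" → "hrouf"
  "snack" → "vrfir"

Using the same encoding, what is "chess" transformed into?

The shift increases by 1 at each position, starting from +3: 3, 4, 5, ….
For chess: c+3=f, h+4=l, e+5=j, s+6=y, s+7=z.

fljyz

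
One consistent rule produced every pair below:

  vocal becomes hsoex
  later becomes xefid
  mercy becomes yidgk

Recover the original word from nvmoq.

brake

Shifts by position in vocal: pos 0: v→h (+12), pos 1: o→s (+4), pos 2: c→o (+12), pos 3: a→e (+4) — repeating every 2. A repeating key of period 2 is used — shifts +12, +4 over and over.
Undoing it on nvmoq: n−12=b, v−4=r, m−12=a, o−4=k, q−12=e.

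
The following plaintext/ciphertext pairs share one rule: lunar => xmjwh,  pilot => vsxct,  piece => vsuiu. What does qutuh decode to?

meter

l(11)→x(23) and u(20)→m(12) fit y≡19x+22 (mod 26); the inverse of 19 mod 26 is 11. Each letter's alphabet position (a=0..z=25) is mapped through 19·x+22 mod 26 — an affine cipher.
Undoing it on qutuh: q(16)→11·(16−22)≡12=m; u(20)→11·(20−22)≡4=e; t(19)→11·(19−22)≡19=t; u(20)→11·(20−22)≡4=e; h(7)→11·(7−22)≡17=r (all mod 26).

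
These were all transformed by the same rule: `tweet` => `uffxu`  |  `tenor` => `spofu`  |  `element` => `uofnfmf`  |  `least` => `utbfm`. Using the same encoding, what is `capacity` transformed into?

The word is reversed, then every letter is shifted forward by 1.
Applying it to capacity: reverse → yticapac; then shift: y+1=z, t+1=u, i+1=j, c+1=d, a+1=b, p+1=q, a+1=b, c+1=d.

zujdbqbd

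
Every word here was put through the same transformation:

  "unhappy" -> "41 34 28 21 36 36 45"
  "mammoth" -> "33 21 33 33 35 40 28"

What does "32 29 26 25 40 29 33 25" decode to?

lifetime

u is letter #21 and maps to 41: an offset of 20. Letters become their 1-based position plus 20 (so a→21, b→22, …).
Decoding 32 29 26 25 40 29 33 25: 32→(32−20)÷1=12=l, 29→(29−20)÷1=9=i, 26→(26−20)÷1=6=f, 25→(25−20)÷1=5=e, 40→(40−20)÷1=20=t, 29→(29−20)÷1=9=i, 33→(33−20)÷1=13=m, 25→(25−20)÷1=5=e.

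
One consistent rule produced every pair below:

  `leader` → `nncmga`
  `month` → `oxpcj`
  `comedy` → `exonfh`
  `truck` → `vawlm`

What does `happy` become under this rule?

jjrya

Shifts by position in leader: pos 0: l→n (+2), pos 1: e→n (+9), pos 2: a→c (+2), pos 3: d→m (+9) — repeating every 2. The shifts repeat in a cycle of length 2: positions 0,1,… shift by +2, +9, then the pattern repeats.
On happy: h+2=j, a+9=j, p+2=r, p+9=y, y+2=a.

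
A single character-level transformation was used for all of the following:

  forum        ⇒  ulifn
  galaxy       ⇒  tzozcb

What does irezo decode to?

Each letter is replaced by its mirror in the alphabet: a↔z, b↔y, c↔x, and so on (the Atbash cipher).
Undoing it on irezo: i↔r, r↔i, e↔v, z↔a, o↔l.

rival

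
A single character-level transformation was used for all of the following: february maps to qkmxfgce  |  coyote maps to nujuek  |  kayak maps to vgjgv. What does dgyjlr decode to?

It's a Vigenère-style cipher with numeric key [11,6]: position i shifts by key[i mod 2].
Reversing it on dgyjlr: d−11=s, g−6=a, y−11=n, j−6=d, l−11=a, r−6=l.

sandal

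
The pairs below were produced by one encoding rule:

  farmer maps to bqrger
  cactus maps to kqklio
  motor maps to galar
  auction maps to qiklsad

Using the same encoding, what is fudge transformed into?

f(5)→b(1) and a(0)→q(16) fit y≡23x+16 (mod 26); the inverse of 23 mod 26 is 17. Treating letters as 0–25, the rule is x ↦ 23x + 16 (mod 26).
For fudge: f(5)→23·5+16≡1=b; u(20)→23·20+16≡8=i; d(3)→23·3+16≡7=h; g(6)→23·6+16≡24=y; e(4)→23·4+16≡4=e (all mod 26).

bihye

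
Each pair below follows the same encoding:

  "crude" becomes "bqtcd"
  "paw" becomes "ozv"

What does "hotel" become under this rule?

Compare letters: c→b is +25, r→q is +25, u→t is +25 — a constant shift. Each letter is shifted forward by 25 in the alphabet (a Caesar shift of +25).
For hotel: h+25=g, o+25=n, t+25=s, e+25=d, l+25=k.

gnsdk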